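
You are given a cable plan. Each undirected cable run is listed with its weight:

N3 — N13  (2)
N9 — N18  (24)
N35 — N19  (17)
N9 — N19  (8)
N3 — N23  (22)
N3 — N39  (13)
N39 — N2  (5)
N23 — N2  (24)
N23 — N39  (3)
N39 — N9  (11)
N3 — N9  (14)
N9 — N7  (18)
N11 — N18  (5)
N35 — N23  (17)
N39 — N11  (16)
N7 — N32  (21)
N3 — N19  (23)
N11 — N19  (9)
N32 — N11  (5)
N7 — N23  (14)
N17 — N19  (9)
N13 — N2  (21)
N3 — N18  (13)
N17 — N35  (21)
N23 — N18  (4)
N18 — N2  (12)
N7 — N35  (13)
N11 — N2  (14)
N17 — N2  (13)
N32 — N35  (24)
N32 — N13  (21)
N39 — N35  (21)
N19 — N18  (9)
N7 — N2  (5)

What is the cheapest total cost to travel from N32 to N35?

24

Settle nodes by increasing distance from N32:
N32: 0
N11: 5  (via N32)
N18: 10  (via N11)
N23: 14  (via N18)
N19: 14  (via N11)
N39: 17  (via N23)
N2: 19  (via N11)
N7: 21  (via N32)
N13: 21  (via N32)
N9: 22  (via N19)
N17: 23  (via N19)
N3: 23  (via N18)
N35: 24  (via N32)
Shortest route: N32–N35 = 24.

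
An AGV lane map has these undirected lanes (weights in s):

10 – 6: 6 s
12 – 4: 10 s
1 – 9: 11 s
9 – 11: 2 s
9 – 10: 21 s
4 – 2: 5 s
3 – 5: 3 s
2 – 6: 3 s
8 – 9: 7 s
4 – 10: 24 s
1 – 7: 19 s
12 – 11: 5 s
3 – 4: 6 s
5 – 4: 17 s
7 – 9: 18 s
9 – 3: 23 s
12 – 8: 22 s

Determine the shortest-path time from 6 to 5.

Shortest distances from 6:
6: 0
2: 3  (via 6)
10: 6  (via 6)
4: 8  (via 2)
3: 14  (via 4)
5: 17  (via 3)
Shortest route: 6–2–4–3–5 = 17 s.

17 s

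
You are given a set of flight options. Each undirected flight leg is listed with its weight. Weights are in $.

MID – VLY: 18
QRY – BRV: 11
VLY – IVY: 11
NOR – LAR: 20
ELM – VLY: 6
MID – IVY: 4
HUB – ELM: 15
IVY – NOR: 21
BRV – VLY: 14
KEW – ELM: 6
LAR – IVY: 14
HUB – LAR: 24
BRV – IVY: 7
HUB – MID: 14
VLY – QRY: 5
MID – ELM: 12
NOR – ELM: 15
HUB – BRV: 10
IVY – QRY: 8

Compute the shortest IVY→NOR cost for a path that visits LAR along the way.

$34

Shortest IVY→LAR: IVY → LAR = 14
Best LAR to NOR: LAR → NOR costing 20
Total via LAR: 14 + 20 = $34.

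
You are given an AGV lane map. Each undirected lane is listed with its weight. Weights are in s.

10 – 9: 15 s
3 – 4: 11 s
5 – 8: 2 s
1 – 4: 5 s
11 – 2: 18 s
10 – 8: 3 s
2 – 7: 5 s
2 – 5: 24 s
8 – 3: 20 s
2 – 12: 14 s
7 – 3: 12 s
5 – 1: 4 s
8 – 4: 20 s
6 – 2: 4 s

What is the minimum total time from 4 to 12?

42 s

Enumerating some paths:
4 → 1 → 5 → 8 → 3 → 7 → 2 → 12: 5+4+2+20+12+5+14 = 62
4 → 8 → 5 → 2 → 12: 20+2+24+14 = 60
4 → 1 → 5 → 2 → 12: 5+4+24+14 = 47
4 → 3 → 7 → 2 → 12: 11+12+5+14 = 42
Cheapest is 4 → 3 → 7 → 2 → 12 at 42 s.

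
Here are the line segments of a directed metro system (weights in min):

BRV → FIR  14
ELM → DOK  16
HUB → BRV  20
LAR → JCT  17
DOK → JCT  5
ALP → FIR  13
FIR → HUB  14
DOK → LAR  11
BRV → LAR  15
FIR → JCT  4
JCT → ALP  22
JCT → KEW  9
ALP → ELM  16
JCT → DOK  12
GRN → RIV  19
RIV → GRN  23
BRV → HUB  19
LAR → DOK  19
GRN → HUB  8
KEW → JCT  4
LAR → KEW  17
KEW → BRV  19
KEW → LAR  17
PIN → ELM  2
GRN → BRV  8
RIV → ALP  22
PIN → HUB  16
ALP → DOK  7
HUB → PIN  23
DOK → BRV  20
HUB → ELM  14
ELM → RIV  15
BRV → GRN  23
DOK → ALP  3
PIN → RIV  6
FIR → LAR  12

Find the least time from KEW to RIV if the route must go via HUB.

Best KEW to HUB: KEW → BRV → HUB costing 38
Best HUB to RIV: HUB → ELM → RIV costing 29
Total via HUB: 38 + 29 = 67 min.

67 min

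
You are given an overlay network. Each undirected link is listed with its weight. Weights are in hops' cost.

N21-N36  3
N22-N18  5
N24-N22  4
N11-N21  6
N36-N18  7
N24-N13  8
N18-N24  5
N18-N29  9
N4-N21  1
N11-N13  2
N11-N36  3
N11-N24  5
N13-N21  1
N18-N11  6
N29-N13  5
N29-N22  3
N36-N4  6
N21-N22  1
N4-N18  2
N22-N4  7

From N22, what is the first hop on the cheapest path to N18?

N21

Candidate routes:
N22 → N24 → N18: 4+5 = 9
N22 → N21 → N4 → N18: 1+1+2 = 4
N22 → N18: 5 = 5
The minimum is 4 hops' cost via N22 → N21 → N4 → N18.
So from N22 the first move is to N21.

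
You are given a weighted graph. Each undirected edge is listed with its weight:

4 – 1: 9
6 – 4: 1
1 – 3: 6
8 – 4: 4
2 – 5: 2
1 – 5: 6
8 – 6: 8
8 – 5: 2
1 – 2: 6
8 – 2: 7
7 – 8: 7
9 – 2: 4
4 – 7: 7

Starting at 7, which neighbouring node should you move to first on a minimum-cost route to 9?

8

Compare a few routes:
7–8–2–9: 7+7+4 = 18
7–8–5–2–9: 7+2+2+4 = 15
The minimum is 15 via 7–8–5–2–9.
So from 7 the first move is to 8.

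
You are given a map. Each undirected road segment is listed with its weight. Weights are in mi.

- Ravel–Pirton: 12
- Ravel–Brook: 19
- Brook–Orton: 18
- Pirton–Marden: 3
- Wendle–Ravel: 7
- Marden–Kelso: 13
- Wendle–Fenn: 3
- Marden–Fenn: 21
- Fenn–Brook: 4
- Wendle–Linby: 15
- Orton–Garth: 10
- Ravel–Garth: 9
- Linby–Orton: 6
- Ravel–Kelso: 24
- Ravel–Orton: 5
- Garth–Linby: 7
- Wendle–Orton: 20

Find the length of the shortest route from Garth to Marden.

Candidate routes:
Garth–Ravel–Pirton–Marden: 9+12+3 = 24
Garth–Linby–Orton–Ravel–Pirton–Marden: 7+6+5+12+3 = 33
Garth–Orton–Ravel–Pirton–Marden: 10+5+12+3 = 30
Garth–Ravel–Wendle–Fenn–Marden: 9+7+3+21 = 40
Cheapest is Garth–Ravel–Pirton–Marden at 24 mi.

24 mi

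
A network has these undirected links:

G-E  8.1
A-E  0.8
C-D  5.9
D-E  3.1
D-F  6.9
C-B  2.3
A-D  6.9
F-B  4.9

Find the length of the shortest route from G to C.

Candidate routes:
G–E–D–C: 8.1+3.1+5.9 = 17.1
G–E–A–D–C: 8.1+0.8+6.9+5.9 = 21.7
The minimum is 17.1 via G–E–D–C.

17.1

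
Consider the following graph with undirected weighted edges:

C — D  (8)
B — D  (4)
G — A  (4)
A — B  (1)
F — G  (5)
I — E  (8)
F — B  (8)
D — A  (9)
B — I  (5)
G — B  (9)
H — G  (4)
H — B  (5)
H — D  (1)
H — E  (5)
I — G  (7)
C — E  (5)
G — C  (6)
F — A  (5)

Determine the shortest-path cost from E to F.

Shortest distances from E:
E: 0
C: 5  (via E)
H: 5  (via E)
D: 6  (via H)
I: 8  (via E)
G: 9  (via H)
B: 10  (via H)
A: 11  (via B)
F: 14  (via G)
Shortest route: E–H–G–F = 14.

14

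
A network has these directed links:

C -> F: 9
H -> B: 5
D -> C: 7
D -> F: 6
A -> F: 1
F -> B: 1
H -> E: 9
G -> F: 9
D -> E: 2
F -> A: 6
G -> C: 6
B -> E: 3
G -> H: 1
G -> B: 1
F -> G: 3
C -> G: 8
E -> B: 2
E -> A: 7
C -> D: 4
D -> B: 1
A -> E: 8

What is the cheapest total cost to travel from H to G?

19

Candidate routes:
H → B → E → A → F → G: 5+3+7+1+3 = 19
H → E → A → F → G: 9+7+1+3 = 20
The minimum is 19 via H → B → E → A → F → G.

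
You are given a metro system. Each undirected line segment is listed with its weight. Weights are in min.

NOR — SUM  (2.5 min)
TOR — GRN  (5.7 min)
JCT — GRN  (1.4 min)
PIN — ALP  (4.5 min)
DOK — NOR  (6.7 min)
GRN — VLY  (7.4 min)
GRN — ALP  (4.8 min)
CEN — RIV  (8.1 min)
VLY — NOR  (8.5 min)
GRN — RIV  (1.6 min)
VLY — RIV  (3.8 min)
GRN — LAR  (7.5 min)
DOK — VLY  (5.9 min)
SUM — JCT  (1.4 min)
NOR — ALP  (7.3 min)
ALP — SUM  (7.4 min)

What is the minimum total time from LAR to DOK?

Running Dijkstra from LAR:
LAR: 0
GRN: 7.5  (via LAR)
JCT: 8.9  (via GRN)
RIV: 9.1  (via GRN)
SUM: 10.3  (via JCT)
ALP: 12.3  (via GRN)
NOR: 12.8  (via SUM)
VLY: 12.9  (via RIV)
TOR: 13.2  (via GRN)
PIN: 16.8  (via ALP)
CEN: 17.2  (via RIV)
DOK: 18.8  (via VLY)
Shortest route: LAR → GRN → RIV → VLY → DOK = 18.8 min.

18.8 min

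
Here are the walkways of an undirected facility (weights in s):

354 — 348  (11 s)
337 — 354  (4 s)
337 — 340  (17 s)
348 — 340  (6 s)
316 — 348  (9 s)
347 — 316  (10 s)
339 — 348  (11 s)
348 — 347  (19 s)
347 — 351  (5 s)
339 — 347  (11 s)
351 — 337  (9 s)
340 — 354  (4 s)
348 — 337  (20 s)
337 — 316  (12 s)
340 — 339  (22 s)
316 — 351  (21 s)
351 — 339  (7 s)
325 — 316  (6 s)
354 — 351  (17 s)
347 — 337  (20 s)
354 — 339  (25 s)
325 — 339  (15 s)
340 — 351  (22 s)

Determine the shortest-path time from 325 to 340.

Compare a few routes:
325–316–337–354–340: 6+12+4+4 = 26
325–316–348–340: 6+9+6 = 21
The minimum is 21 s via 325–316–348–340.

21 s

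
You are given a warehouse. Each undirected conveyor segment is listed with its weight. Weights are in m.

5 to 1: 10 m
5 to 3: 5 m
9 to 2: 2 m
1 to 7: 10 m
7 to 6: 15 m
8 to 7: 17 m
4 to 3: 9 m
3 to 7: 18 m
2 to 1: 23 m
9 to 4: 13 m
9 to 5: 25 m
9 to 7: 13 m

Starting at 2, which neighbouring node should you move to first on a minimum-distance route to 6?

9

Compare a few routes:
2 → 9 → 4 → 3 → 7 → 6: 2+13+9+18+15 = 57
2 → 1 → 7 → 6: 23+10+15 = 48
2 → 9 → 7 → 6: 2+13+15 = 30
2 → 9 → 5 → 1 → 7 → 6: 2+25+10+10+15 = 62
The minimum is 30 m via 2 → 9 → 7 → 6.
So from 2 the first move is to 9.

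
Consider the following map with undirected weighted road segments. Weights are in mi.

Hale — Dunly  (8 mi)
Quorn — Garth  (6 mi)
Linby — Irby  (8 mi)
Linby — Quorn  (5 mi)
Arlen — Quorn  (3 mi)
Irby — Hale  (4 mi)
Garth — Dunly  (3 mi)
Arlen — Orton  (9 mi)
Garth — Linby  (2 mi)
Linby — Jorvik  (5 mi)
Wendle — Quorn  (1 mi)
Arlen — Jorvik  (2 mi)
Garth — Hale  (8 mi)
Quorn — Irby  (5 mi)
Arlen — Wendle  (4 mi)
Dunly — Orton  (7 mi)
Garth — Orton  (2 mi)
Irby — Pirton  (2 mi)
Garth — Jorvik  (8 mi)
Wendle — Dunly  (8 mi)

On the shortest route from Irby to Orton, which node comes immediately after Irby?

Linby

Candidate routes:
Irby–Quorn–Garth–Orton: 5+6+2 = 13
Irby–Linby–Garth–Orton: 8+2+2 = 12
The minimum is 12 mi via Irby–Linby–Garth–Orton.
So from Irby the first move is to Linby.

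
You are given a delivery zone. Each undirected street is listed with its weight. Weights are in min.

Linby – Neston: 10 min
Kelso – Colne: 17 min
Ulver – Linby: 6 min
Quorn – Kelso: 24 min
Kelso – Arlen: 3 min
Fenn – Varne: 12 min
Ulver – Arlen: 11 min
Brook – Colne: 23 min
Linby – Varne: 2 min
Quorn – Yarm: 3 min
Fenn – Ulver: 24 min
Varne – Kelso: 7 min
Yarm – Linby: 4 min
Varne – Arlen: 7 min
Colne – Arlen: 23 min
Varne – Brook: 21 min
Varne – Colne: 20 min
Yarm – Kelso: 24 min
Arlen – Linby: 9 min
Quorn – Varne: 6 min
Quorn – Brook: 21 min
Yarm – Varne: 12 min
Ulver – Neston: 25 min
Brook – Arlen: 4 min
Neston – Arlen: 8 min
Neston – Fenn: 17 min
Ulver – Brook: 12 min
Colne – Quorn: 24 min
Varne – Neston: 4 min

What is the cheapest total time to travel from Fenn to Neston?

Candidate routes:
Fenn - Varne - Neston: 12+4 = 16
Fenn - Varne - Linby - Neston: 12+2+10 = 24
Fenn - Neston: 17 = 17
Cheapest is Fenn - Varne - Neston at 16 min.

16 min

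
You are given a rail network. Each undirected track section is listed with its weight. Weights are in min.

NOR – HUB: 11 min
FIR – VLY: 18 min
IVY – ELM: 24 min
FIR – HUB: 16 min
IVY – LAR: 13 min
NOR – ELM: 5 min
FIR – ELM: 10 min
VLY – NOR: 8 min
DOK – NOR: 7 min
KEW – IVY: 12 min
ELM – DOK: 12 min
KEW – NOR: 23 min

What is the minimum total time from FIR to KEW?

38 min

Shortest distances from FIR:
FIR: 0
ELM: 10  (via FIR)
NOR: 15  (via ELM)
HUB: 16  (via FIR)
VLY: 18  (via FIR)
DOK: 22  (via ELM)
IVY: 34  (via ELM)
KEW: 38  (via NOR)
Shortest route: FIR–ELM–NOR–KEW = 38 min.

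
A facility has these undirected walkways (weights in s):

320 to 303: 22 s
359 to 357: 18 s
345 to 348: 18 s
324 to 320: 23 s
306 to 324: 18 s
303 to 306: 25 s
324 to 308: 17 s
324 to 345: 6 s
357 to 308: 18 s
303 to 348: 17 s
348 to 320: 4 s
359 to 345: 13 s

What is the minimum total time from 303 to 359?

Running Dijkstra from 303:
303: 0
348: 17  (via 303)
320: 21  (via 348)
306: 25  (via 303)
345: 35  (via 348)
324: 41  (via 345)
359: 48  (via 345)
Shortest route: 303 → 348 → 345 → 359 = 48 s.

48 s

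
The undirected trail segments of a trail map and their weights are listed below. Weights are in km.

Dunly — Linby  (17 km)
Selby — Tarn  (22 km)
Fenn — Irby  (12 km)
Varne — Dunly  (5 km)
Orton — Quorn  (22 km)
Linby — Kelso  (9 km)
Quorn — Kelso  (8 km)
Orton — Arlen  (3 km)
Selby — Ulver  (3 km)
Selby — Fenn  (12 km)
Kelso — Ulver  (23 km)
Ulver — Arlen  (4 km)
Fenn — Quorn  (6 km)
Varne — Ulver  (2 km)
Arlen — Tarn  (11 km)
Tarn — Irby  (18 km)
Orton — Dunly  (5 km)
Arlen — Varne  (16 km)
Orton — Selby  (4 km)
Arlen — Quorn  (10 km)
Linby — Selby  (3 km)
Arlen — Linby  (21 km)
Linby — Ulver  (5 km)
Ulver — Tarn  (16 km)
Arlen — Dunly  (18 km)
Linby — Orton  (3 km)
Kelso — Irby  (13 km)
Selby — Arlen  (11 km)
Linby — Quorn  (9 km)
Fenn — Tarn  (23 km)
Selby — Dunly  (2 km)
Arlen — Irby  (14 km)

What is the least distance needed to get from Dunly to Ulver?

5 km

Candidate routes:
Dunly - Varne - Ulver: 5+2 = 7
Dunly - Selby - Ulver: 2+3 = 5
Cheapest is Dunly - Selby - Ulver at 5 km.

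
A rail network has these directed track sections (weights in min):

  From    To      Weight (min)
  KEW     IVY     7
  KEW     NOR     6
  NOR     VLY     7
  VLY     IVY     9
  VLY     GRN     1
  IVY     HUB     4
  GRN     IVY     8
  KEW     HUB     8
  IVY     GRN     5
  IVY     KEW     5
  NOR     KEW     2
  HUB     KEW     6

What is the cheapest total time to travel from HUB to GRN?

18 min

Enumerating some paths:
HUB → KEW → NOR → VLY → GRN: 6+6+7+1 = 20
HUB → KEW → NOR → VLY → IVY → GRN: 6+6+7+9+5 = 33
HUB → KEW → IVY → GRN: 6+7+5 = 18
The minimum is 18 min via HUB → KEW → IVY → GRN.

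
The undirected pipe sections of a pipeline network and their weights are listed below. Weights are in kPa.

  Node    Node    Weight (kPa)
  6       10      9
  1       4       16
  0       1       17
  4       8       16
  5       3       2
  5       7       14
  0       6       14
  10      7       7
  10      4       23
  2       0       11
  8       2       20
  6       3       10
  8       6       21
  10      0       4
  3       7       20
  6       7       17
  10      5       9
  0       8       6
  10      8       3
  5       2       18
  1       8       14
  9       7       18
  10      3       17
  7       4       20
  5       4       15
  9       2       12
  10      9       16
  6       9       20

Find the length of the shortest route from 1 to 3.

28 kPa

Compare a few routes:
1 - 0 - 10 - 5 - 3: 17+4+9+2 = 32
1 - 8 - 10 - 3: 14+3+17 = 34
1 - 8 - 10 - 5 - 3: 14+3+9+2 = 28
1 - 4 - 5 - 3: 16+15+2 = 33
The minimum is 28 kPa via 1 - 8 - 10 - 5 - 3.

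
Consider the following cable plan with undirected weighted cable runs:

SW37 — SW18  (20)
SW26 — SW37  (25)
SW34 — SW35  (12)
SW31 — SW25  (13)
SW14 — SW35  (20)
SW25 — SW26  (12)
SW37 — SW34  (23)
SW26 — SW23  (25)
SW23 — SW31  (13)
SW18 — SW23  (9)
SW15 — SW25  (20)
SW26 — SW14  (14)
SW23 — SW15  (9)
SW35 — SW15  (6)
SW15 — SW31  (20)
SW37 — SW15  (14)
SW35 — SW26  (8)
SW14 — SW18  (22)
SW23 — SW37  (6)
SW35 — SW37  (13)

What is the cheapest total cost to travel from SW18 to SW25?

Enumerating some paths:
SW18–SW23–SW26–SW25: 9+25+12 = 46
SW18–SW23–SW15–SW25: 9+9+20 = 38
SW18–SW23–SW15–SW35–SW26–SW25: 9+9+6+8+12 = 44
SW18–SW23–SW31–SW25: 9+13+13 = 35
Cheapest is SW18–SW23–SW31–SW25 at 35.

35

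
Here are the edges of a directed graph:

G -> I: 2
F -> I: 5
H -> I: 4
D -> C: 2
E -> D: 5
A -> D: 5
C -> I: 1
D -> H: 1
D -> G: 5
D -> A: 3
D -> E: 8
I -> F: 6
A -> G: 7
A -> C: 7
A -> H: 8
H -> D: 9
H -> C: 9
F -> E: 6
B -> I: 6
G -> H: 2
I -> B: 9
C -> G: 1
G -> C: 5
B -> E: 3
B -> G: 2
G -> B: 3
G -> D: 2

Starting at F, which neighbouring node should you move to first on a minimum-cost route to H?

Candidate routes:
F → E → D → C → G → H: 6+5+2+1+2 = 16
F → E → D → H: 6+5+1 = 12
The minimum is 12 via F → E → D → H.
So from F the first move is to E.

E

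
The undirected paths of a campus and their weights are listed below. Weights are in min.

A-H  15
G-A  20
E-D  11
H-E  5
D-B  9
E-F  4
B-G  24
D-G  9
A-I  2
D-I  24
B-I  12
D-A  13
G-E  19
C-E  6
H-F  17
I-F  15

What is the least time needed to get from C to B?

Running Dijkstra from C:
C: 0
E: 6  (via C)
F: 10  (via E)
H: 11  (via E)
D: 17  (via E)
G: 25  (via E)
I: 25  (via F)
A: 26  (via H)
B: 26  (via D)
Shortest route: C → E → D → B = 26 min.

26 min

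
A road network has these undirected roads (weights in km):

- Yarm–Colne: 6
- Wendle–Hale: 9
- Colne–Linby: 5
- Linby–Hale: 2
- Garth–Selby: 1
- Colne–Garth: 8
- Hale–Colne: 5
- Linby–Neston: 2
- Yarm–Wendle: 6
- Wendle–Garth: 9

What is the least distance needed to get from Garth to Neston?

Running Dijkstra from Garth:
Garth: 0
Selby: 1  (via Garth)
Colne: 8  (via Garth)
Wendle: 9  (via Garth)
Linby: 13  (via Colne)
Hale: 13  (via Colne)
Yarm: 14  (via Colne)
Neston: 15  (via Linby)
Shortest route: Garth–Colne–Linby–Neston = 15 km.

15 km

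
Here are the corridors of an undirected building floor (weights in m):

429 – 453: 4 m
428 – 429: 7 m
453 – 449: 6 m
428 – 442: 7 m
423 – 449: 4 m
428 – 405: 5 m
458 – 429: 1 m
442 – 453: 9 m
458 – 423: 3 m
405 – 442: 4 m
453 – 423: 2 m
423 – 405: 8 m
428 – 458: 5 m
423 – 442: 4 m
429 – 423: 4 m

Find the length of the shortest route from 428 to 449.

Settle nodes by increasing distance from 428:
428: 0
458: 5  (via 428)
405: 5  (via 428)
429: 6  (via 458)
442: 7  (via 428)
423: 8  (via 458)
453: 10  (via 429)
449: 12  (via 423)
Shortest route: 428 → 458 → 423 → 449 = 12 m.

12 m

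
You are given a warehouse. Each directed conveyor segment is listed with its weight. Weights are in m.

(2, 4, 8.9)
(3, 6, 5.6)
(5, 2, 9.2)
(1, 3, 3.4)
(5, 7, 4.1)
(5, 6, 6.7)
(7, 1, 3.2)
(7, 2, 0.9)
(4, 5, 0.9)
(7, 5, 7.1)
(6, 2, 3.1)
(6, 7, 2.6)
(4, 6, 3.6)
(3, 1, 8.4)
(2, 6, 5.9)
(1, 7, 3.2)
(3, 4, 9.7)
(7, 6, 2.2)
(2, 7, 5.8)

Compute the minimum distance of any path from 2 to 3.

Candidate routes:
2 - 6 - 7 - 1 - 3: 5.9+2.6+3.2+3.4 = 15.1
2 - 4 - 6 - 7 - 1 - 3: 8.9+3.6+2.6+3.2+3.4 = 21.7
2 - 4 - 5 - 7 - 1 - 3: 8.9+0.9+4.1+3.2+3.4 = 20.5
2 - 7 - 1 - 3: 5.8+3.2+3.4 = 12.4
Cheapest is 2 - 7 - 1 - 3 at 12.4 m.

12.4 m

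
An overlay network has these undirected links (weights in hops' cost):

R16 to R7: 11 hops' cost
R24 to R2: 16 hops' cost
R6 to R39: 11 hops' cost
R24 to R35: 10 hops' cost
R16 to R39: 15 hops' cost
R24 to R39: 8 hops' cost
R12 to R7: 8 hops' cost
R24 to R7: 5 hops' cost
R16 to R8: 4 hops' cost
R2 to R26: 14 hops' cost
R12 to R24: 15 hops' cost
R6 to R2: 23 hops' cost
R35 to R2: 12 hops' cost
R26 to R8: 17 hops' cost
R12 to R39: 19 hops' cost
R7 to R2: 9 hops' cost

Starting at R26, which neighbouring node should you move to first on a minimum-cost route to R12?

R2

Candidate routes:
R26 - R2 - R24 - R7 - R12: 14+16+5+8 = 43
R26 - R8 - R16 - R7 - R12: 17+4+11+8 = 40
R26 - R2 - R7 - R12: 14+9+8 = 31
The minimum is 31 hops' cost via R26 - R2 - R7 - R12.
So from R26 the first move is to R2.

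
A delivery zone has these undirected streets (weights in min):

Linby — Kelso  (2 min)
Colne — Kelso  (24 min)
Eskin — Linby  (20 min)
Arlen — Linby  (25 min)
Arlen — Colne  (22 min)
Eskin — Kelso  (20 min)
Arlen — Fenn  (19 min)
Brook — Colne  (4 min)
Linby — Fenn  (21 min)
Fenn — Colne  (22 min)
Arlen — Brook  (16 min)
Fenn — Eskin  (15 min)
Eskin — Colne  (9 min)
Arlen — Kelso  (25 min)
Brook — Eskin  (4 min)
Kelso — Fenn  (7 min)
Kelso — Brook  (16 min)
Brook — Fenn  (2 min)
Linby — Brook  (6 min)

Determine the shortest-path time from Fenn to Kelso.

7 min

Settle nodes by increasing distance from Fenn:
Fenn: 0
Brook: 2  (via Fenn)
Colne: 6  (via Brook)
Eskin: 6  (via Brook)
Kelso: 7  (via Fenn)
Shortest route: Fenn–Kelso = 7 min.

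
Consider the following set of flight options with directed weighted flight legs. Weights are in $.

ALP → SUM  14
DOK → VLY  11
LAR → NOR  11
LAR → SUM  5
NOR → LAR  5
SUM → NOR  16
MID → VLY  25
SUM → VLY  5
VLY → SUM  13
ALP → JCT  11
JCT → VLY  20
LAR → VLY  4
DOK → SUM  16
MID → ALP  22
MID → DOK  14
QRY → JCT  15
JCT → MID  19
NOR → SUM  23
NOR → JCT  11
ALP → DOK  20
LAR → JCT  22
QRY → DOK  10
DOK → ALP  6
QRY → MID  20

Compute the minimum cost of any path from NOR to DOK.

$44

Running Dijkstra from NOR:
NOR: 0
LAR: 5  (via NOR)
VLY: 9  (via LAR)
SUM: 10  (via LAR)
JCT: 11  (via NOR)
MID: 30  (via JCT)
DOK: 44  (via MID)
Shortest route: NOR–JCT–MID–DOK = $44.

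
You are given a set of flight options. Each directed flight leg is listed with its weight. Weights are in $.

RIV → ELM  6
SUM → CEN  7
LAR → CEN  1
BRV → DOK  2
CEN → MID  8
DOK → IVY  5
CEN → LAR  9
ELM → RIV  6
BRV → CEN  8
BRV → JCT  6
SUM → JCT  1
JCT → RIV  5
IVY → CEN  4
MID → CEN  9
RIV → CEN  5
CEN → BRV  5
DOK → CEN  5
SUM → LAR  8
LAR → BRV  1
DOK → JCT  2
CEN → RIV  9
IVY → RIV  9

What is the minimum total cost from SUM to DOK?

$11

Running Dijkstra from SUM:
SUM: 0
JCT: 1  (via SUM)
RIV: 6  (via JCT)
CEN: 7  (via SUM)
LAR: 8  (via SUM)
BRV: 9  (via LAR)
DOK: 11  (via BRV)
Shortest route: SUM → LAR → BRV → DOK = $11.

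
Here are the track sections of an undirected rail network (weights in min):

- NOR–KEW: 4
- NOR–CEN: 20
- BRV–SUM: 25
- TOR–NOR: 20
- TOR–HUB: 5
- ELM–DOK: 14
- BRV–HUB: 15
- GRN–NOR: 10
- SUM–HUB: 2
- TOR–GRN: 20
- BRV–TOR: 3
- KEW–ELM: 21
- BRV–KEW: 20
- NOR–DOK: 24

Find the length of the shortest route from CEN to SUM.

Enumerating some paths:
CEN–NOR–KEW–BRV–TOR–HUB–SUM: 20+4+20+3+5+2 = 54
CEN–NOR–GRN–TOR–HUB–SUM: 20+10+20+5+2 = 57
CEN–NOR–TOR–HUB–SUM: 20+20+5+2 = 47
The minimum is 47 min via CEN–NOR–TOR–HUB–SUM.

47 min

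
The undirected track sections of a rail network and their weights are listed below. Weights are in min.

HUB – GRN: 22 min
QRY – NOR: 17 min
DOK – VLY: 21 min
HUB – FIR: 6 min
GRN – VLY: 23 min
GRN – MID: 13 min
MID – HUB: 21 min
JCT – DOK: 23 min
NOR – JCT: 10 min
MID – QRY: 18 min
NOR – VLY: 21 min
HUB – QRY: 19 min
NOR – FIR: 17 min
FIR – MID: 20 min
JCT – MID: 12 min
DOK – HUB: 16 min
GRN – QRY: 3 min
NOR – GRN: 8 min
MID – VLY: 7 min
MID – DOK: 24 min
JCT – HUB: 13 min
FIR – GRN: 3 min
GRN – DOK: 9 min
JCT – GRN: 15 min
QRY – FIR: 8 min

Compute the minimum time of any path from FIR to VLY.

Running Dijkstra from FIR:
FIR: 0
GRN: 3  (via FIR)
QRY: 6  (via GRN)
HUB: 6  (via FIR)
NOR: 11  (via GRN)
DOK: 12  (via GRN)
MID: 16  (via GRN)
JCT: 18  (via GRN)
VLY: 23  (via MID)
Shortest route: FIR → GRN → MID → VLY = 23 min.

23 min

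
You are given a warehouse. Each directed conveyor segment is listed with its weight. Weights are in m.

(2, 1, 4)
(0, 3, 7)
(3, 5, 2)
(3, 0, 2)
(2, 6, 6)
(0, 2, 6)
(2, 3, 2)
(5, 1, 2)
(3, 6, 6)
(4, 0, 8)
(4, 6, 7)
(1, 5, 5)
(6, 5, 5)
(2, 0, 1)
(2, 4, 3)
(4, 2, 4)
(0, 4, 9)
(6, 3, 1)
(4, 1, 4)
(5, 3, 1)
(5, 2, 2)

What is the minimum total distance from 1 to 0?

Settle nodes by increasing distance from 1:
1: 0
5: 5  (via 1)
3: 6  (via 5)
2: 7  (via 5)
0: 8  (via 3)
Shortest route: 1–5–3–0 = 8 m.

8 m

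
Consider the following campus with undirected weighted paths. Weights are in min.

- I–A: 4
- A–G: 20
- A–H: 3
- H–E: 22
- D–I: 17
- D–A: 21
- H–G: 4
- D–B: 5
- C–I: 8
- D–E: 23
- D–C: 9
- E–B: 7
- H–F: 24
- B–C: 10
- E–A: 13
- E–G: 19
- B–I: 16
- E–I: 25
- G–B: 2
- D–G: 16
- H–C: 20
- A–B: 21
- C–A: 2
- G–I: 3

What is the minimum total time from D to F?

Shortest distances from D:
D: 0
B: 5  (via D)
G: 7  (via B)
C: 9  (via D)
I: 10  (via G)
A: 11  (via C)
H: 11  (via G)
E: 12  (via B)
F: 35  (via H)
Shortest route: D–B–G–H–F = 35 min.

35 min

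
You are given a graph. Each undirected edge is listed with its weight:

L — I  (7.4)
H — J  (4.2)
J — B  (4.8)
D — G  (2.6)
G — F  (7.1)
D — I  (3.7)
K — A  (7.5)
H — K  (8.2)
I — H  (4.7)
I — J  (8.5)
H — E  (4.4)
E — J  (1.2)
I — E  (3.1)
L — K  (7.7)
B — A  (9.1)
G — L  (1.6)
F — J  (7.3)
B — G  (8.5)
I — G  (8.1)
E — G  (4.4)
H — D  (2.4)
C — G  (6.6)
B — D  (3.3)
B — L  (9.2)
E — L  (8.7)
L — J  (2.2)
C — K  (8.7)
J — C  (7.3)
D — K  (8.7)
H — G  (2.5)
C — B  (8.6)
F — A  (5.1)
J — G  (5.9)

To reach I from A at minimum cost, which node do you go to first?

B

Candidate routes:
A–B–J–E–I: 9.1+4.8+1.2+3.1 = 18.2
A–B–D–I: 9.1+3.3+3.7 = 16.1
A–F–J–E–I: 5.1+7.3+1.2+3.1 = 16.7
Cheapest is A–B–D–I at 16.1.
So from A the first move is to B.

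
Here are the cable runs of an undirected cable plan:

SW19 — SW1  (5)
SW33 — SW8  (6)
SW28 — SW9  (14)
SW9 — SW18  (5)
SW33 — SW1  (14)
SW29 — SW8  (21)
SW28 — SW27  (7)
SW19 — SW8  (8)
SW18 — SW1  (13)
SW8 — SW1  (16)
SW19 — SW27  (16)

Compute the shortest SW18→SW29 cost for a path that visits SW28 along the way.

71

Best SW18 to SW28: SW18–SW9–SW28 costing 19
Best SW28 to SW29: SW28–SW27–SW19–SW8–SW29 costing 52
Total via SW28: 19 + 52 = 71.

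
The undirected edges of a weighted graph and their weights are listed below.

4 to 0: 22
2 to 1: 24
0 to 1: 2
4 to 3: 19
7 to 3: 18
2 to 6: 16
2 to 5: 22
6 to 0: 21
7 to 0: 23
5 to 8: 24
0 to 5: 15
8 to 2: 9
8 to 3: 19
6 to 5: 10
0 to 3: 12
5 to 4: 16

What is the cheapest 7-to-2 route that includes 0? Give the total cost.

Shortest 7→0: 7–0 = 23
Best 0 to 2: 0–1–2 costing 26
Total via 0: 23 + 26 = 49.

49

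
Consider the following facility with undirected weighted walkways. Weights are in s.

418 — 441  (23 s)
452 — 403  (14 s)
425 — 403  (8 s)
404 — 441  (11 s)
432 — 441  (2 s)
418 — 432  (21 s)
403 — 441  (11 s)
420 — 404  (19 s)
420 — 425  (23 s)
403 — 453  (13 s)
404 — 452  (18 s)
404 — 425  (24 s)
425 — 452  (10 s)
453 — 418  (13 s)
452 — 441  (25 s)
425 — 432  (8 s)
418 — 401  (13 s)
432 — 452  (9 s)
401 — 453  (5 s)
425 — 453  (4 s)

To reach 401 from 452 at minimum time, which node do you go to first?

425

Compare a few routes:
452–403–425–453–401: 14+8+4+5 = 31
452–425–453–401: 10+4+5 = 19
452–432–425–453–401: 9+8+4+5 = 26
Cheapest is 452–425–453–401 at 19 s.
So from 452 the first move is to 425.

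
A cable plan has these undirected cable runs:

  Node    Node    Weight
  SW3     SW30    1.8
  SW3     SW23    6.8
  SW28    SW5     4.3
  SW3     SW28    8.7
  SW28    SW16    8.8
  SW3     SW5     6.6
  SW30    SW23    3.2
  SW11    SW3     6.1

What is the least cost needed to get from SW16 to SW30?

Candidate routes:
SW16–SW28–SW5–SW3–SW30: 8.8+4.3+6.6+1.8 = 21.5
SW16–SW28–SW3–SW23–SW30: 8.8+8.7+6.8+3.2 = 27.5
SW16–SW28–SW3–SW30: 8.8+8.7+1.8 = 19.3
The minimum is 19.3 via SW16–SW28–SW3–SW30.

19.3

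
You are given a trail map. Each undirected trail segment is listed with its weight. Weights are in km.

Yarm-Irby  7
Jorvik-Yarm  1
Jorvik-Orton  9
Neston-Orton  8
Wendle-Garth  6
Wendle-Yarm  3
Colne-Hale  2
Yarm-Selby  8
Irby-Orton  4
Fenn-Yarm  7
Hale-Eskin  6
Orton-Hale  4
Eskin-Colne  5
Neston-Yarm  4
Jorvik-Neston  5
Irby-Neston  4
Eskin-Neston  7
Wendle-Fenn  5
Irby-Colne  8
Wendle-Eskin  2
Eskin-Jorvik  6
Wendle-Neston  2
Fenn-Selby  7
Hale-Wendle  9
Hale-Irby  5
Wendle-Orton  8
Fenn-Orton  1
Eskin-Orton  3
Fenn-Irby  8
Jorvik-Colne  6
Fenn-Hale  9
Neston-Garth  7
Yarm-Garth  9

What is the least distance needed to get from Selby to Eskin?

Compare a few routes:
Selby–Yarm–Jorvik–Eskin: 8+1+6 = 15
Selby–Fenn–Orton–Eskin: 7+1+3 = 11
Selby–Fenn–Wendle–Eskin: 7+5+2 = 14
Selby–Yarm–Wendle–Eskin: 8+3+2 = 13
Cheapest is Selby–Fenn–Orton–Eskin at 11 km.

11 km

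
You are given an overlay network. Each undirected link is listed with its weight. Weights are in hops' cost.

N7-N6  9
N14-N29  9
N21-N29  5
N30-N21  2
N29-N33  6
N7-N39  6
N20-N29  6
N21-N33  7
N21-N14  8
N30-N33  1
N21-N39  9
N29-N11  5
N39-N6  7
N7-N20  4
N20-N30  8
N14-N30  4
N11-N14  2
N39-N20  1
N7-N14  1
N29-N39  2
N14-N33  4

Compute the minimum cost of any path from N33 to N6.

14 hops' cost

Enumerating some paths:
N33 - N30 - N14 - N7 - N6: 1+4+1+9 = 15
N33 - N14 - N7 - N6: 4+1+9 = 14
The minimum is 14 hops' cost via N33 - N14 - N7 - N6.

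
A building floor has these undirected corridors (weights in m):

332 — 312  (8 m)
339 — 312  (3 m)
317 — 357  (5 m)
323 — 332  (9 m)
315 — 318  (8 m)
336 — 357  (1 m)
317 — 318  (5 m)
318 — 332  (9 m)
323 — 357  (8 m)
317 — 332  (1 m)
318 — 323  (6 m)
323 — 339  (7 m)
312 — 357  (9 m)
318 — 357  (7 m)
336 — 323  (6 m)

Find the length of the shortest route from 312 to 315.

Settle nodes by increasing distance from 312:
312: 0
339: 3  (via 312)
332: 8  (via 312)
317: 9  (via 332)
357: 9  (via 312)
336: 10  (via 357)
323: 10  (via 339)
318: 14  (via 317)
315: 22  (via 318)
Shortest route: 312 → 332 → 317 → 318 → 315 = 22 m.

22 m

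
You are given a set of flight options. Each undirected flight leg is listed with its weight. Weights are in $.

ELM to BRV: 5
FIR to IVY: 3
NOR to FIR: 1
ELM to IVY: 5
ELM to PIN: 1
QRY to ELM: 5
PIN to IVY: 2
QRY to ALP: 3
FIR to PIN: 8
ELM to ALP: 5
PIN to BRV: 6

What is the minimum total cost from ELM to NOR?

$7

Enumerating some paths:
ELM–PIN–IVY–FIR–NOR: 1+2+3+1 = 7
ELM–PIN–FIR–NOR: 1+8+1 = 10
ELM–IVY–FIR–NOR: 5+3+1 = 9
Cheapest is ELM–PIN–IVY–FIR–NOR at $7.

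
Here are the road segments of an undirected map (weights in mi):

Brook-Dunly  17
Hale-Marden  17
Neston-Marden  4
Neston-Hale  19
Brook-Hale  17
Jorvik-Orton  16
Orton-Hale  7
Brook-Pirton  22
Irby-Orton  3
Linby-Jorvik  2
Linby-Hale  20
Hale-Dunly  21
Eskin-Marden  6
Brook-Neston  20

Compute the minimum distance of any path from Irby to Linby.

21 mi

Settle nodes by increasing distance from Irby:
Irby: 0
Orton: 3  (via Irby)
Hale: 10  (via Orton)
Jorvik: 19  (via Orton)
Linby: 21  (via Jorvik)
Shortest route: Irby → Orton → Jorvik → Linby = 21 mi.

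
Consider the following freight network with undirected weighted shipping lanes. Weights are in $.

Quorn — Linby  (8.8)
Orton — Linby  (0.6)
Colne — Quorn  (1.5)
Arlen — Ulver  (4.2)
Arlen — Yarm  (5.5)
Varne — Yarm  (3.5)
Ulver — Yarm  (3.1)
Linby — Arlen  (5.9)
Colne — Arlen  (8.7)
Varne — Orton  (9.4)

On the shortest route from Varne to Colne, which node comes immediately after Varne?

Yarm

Compare a few routes:
Varne → Yarm → Arlen → Colne: 3.5+5.5+8.7 = 17.7
Varne → Yarm → Ulver → Arlen → Colne: 3.5+3.1+4.2+8.7 = 19.5
The minimum is $17.7 via Varne → Yarm → Arlen → Colne.
So from Varne the first move is to Yarm.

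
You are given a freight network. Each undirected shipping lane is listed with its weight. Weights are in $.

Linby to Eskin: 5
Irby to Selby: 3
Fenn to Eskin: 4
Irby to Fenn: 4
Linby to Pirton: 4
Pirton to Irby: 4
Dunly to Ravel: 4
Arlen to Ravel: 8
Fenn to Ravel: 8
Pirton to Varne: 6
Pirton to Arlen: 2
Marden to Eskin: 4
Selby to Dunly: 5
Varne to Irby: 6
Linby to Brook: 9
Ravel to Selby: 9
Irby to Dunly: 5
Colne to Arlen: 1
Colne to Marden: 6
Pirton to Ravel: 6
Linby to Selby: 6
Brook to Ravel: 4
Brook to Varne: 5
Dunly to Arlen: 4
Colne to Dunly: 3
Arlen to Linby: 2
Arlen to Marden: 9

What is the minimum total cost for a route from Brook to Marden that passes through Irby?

Shortest Brook→Irby: Brook → Varne → Irby = 11
Shortest Irby→Marden: Irby → Fenn → Eskin → Marden = 12
Total via Irby: 11 + 12 = $23.

$23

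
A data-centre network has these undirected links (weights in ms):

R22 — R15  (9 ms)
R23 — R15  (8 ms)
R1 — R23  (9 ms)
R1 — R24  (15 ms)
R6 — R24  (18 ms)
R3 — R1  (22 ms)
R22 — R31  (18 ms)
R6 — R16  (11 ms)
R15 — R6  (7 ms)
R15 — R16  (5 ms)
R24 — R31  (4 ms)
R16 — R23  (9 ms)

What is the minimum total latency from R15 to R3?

Settle nodes by increasing distance from R15:
R15: 0
R16: 5  (via R15)
R6: 7  (via R15)
R23: 8  (via R15)
R22: 9  (via R15)
R1: 17  (via R23)
R24: 25  (via R6)
R31: 27  (via R22)
R3: 39  (via R1)
Shortest route: R15 → R23 → R1 → R3 = 39 ms.

39 ms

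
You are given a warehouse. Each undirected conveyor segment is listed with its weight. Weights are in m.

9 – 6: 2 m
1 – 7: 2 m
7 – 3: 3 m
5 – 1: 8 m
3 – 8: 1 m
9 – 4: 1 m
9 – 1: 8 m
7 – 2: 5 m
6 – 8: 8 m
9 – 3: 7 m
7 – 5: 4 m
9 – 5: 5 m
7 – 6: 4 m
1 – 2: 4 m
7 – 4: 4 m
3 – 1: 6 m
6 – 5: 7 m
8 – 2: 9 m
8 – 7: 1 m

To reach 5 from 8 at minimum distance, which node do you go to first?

Compare a few routes:
8 → 3 → 7 → 5: 1+3+4 = 8
8 → 7 → 5: 1+4 = 5
8 → 7 → 4 → 9 → 5: 1+4+1+5 = 11
8 → 7 → 1 → 5: 1+2+8 = 11
Cheapest is 8 → 7 → 5 at 5 m.
So from 8 the first move is to 7.

7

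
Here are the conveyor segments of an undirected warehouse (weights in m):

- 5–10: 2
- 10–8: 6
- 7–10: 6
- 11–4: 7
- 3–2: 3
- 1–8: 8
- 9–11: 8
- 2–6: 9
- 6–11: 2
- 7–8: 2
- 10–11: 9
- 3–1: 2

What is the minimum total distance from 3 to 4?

21 m

Enumerating some paths:
3–1–8–10–11–4: 2+8+6+9+7 = 32
3–2–6–11–4: 3+9+2+7 = 21
The minimum is 21 m via 3–2–6–11–4.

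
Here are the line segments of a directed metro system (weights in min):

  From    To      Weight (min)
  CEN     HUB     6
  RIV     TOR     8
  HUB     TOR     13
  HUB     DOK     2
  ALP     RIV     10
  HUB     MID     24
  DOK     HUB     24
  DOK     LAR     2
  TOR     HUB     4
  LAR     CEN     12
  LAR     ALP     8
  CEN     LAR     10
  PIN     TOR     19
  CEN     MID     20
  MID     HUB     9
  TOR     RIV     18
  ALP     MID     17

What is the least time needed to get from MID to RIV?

Enumerating some paths:
MID - HUB - TOR - RIV: 9+13+18 = 40
MID - HUB - DOK - LAR - ALP - RIV: 9+2+2+8+10 = 31
Cheapest is MID - HUB - DOK - LAR - ALP - RIV at 31 min.

31 min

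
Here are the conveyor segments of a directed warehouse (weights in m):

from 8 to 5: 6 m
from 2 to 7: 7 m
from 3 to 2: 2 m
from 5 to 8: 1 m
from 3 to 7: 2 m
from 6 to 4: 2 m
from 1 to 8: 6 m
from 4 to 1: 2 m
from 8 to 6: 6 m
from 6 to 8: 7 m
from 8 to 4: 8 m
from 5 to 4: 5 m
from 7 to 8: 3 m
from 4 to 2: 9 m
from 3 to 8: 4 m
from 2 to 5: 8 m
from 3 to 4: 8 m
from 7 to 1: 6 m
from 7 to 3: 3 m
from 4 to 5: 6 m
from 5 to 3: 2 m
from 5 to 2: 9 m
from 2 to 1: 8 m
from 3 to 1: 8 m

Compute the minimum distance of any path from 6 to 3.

10 m

Settle nodes by increasing distance from 6:
6: 0
4: 2  (via 6)
1: 4  (via 4)
8: 7  (via 6)
5: 8  (via 4)
3: 10  (via 5)
Shortest route: 6 → 4 → 5 → 3 = 10 m.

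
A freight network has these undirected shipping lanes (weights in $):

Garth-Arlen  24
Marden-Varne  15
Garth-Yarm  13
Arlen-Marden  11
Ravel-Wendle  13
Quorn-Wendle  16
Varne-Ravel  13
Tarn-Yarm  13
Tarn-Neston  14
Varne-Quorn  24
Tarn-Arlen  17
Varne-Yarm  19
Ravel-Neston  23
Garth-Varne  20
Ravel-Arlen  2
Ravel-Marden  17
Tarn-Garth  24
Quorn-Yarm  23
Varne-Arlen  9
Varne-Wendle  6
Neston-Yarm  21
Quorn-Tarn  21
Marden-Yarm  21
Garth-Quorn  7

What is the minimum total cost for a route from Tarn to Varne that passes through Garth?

Shortest Tarn→Garth: Tarn → Garth = 24
Shortest Garth→Varne: Garth → Varne = 20
Total via Garth: 24 + 20 = $44.

$44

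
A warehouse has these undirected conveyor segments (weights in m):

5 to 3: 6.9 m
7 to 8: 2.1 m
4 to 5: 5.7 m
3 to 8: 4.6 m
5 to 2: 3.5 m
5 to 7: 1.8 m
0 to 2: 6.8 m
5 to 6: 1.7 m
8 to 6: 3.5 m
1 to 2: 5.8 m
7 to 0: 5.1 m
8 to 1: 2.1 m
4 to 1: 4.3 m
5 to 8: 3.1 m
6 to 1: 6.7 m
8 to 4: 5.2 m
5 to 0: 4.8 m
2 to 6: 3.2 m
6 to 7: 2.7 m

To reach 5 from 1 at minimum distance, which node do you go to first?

8

Candidate routes:
1–8–5: 2.1+3.1 = 5.2
1–8–7–5: 2.1+2.1+1.8 = 6
Cheapest is 1–8–5 at 5.2 m.
So from 1 the first move is to 8.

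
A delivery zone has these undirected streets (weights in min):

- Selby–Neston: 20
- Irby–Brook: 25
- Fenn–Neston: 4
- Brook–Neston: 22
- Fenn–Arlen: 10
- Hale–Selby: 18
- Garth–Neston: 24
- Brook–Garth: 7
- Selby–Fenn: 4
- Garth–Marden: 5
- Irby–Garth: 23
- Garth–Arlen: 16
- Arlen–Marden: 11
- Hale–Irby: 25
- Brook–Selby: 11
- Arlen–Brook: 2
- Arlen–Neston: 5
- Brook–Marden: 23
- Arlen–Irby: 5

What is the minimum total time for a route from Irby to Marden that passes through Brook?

19 min

Best Irby to Brook: Irby–Arlen–Brook costing 7
Best Brook to Marden: Brook–Garth–Marden costing 12
Total via Brook: 7 + 12 = 19 min.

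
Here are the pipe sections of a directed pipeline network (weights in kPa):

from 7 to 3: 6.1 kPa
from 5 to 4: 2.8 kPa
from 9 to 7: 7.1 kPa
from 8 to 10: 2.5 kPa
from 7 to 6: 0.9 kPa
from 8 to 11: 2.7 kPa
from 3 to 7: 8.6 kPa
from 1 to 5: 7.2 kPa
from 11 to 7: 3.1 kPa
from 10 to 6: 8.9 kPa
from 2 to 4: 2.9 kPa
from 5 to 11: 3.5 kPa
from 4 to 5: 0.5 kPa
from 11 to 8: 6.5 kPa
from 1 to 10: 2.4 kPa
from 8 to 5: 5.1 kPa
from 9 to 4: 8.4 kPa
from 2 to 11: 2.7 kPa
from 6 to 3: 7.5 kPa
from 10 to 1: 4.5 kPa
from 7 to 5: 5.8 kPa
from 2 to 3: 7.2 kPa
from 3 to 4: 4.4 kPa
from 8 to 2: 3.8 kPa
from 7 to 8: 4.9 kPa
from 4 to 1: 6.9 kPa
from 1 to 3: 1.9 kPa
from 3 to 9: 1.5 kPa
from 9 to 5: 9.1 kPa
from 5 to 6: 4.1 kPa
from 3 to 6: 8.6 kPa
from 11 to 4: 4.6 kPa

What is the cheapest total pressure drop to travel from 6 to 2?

Running Dijkstra from 6:
6: 0
3: 7.5  (via 6)
9: 9  (via 3)
4: 11.9  (via 3)
5: 12.4  (via 4)
11: 15.9  (via 5)
7: 16.1  (via 3)
1: 18.8  (via 4)
8: 21  (via 7)
10: 21.2  (via 1)
2: 24.8  (via 8)
Shortest route: 6 → 3 → 7 → 8 → 2 = 24.8 kPa.

24.8 kPa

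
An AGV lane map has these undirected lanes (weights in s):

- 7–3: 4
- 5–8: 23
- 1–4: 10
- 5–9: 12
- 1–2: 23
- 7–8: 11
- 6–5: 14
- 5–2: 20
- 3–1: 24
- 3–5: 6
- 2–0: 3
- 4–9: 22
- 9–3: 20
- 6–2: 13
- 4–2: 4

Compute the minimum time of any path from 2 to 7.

30 s

Candidate routes:
2 → 6 → 5 → 3 → 7: 13+14+6+4 = 37
2 → 5 → 3 → 7: 20+6+4 = 30
Cheapest is 2 → 5 → 3 → 7 at 30 s.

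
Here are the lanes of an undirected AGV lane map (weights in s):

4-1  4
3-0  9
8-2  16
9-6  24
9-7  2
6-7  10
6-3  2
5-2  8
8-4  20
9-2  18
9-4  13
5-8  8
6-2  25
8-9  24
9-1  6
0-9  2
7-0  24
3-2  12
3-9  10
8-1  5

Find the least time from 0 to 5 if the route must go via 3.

Best 0 to 3: 0 → 3 costing 9
Shortest 3→5: 3 → 2 → 5 = 20
Total via 3: 9 + 20 = 29 s.

29 s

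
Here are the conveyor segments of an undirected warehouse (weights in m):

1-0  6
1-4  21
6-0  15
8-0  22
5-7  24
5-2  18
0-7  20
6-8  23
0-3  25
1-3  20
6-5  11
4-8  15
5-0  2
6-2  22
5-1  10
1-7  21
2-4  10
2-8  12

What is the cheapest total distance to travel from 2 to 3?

45 m

Compare a few routes:
2 → 4 → 1 → 3: 10+21+20 = 51
2 → 5 → 0 → 3: 18+2+25 = 45
2 → 5 → 0 → 1 → 3: 18+2+6+20 = 46
2 → 5 → 1 → 3: 18+10+20 = 48
Cheapest is 2 → 5 → 0 → 3 at 45 m.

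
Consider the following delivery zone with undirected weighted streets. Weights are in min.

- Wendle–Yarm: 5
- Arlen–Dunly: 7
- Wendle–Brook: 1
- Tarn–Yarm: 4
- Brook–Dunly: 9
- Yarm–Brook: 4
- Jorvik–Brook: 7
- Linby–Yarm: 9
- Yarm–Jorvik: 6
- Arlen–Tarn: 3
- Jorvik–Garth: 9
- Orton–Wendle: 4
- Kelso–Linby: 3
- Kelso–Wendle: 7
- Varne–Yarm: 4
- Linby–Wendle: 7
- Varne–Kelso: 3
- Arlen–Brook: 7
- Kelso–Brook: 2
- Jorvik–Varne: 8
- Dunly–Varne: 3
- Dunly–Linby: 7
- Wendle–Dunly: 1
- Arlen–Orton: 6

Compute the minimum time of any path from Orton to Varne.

Enumerating some paths:
Orton–Wendle–Dunly–Varne: 4+1+3 = 8
Orton–Wendle–Brook–Kelso–Varne: 4+1+2+3 = 10
The minimum is 8 min via Orton–Wendle–Dunly–Varne.

8 min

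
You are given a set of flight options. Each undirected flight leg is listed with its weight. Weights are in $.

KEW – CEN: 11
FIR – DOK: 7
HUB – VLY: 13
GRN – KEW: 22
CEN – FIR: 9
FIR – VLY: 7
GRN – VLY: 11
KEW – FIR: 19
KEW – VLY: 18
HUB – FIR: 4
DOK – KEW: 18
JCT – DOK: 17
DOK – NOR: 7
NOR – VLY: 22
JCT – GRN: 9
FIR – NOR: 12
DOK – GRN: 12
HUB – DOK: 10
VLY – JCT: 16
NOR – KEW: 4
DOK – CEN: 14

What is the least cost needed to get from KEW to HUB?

Settle nodes by increasing distance from KEW:
KEW: 0
NOR: 4  (via KEW)
DOK: 11  (via NOR)
CEN: 11  (via KEW)
FIR: 16  (via NOR)
VLY: 18  (via KEW)
HUB: 20  (via FIR)
Shortest route: KEW → NOR → FIR → HUB = $20.

$20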